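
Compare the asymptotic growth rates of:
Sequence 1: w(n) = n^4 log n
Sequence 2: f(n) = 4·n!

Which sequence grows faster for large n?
Comparing growth rates:
Growth-rate hierarchy: log n ≺ any polynomial ≺ any exponential cⁿ (c>1) ≺ n! ≺ nⁿ.
factorial dominates polynomial degree 4 (with log factor) asymptotically.

f(n) grows faster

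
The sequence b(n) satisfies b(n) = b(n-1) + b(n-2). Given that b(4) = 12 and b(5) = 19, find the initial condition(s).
Work backwards using b(k) = b(k+2) - b(k+1):
b(3) = b(5) - b(4) = 19 - 12 = 7
b(2) = b(4) - b(3) = 12 - 7 = 5
b(1) = b(3) - b(2) = 7 - 5 = 2
b(0) = b(2) - b(1) = 5 - 2 = 3

b(0) = 3, b(1) = 2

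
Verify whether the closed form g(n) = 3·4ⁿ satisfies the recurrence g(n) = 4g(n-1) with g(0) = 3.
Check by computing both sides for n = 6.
From the recurrence with g(0) = 3:
  g(0) = 3, g(1) = 12, g(2) = 48, g(3) = 192, g(4) = 768, g(5) = 3072, g(6) = 12288
  so the recurrence gives g(6) = 12288.
From the proposed closed form g(n) = 3·4ⁿ:
  g(6) = 12288.
Both sides give 12288 at n = 6, and the initial condition(s) match, so the closed form is consistent.

Yes, the closed form is correct.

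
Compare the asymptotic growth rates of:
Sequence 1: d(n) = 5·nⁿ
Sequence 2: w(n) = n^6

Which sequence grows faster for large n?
Comparing growth rates:
Growth-rate hierarchy: log n ≺ any polynomial ≺ any exponential cⁿ (c>1) ≺ n! ≺ nⁿ.
super-exponential nⁿ dominates polynomial degree 6 asymptotically.

d(n) grows faster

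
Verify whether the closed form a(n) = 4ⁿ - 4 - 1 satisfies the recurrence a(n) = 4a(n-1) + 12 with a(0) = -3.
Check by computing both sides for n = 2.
From the recurrence with a(0) = -3:
  a(0) = -3, a(1) = 0, a(2) = 12
  so the recurrence gives a(2) = 12.
From the proposed closed form a(n) = 4ⁿ - 4 - 1:
  a(2) = 11.
The recurrence gives 12 but the closed form gives 11, so the closed form does not satisfy the recurrence.

No, the closed form is incorrect.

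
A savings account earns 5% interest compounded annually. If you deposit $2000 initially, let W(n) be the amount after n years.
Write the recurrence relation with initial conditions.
Each year the balance grows by 5%, i.e. is multiplied by 1 + 5/100 = 1.05, so W(n) = 1.05 × W(n-1). The initial deposit gives W(0) = 2000.
Unrolling gives the closed form W(n) = 2000 × (1.05)ⁿ.

W(n) = 1.05 × W(n-1), W(0) = 2000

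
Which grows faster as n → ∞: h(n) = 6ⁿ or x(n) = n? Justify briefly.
Comparing growth rates:
Growth-rate hierarchy: log n ≺ any polynomial ≺ any exponential cⁿ (c>1) ≺ n! ≺ nⁿ.
exponential base 6 dominates polynomial degree 1 asymptotically.

h(n) grows faster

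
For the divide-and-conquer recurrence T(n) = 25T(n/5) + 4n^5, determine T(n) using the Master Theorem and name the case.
Master Theorem template: T(n) = a·T(n/b) + f(n).
Here: a=25, b=5, f(n)=4n^5
Compute log_b(a) = log_5(25) = 2.
f(n) = 4n^5 = Ω(n^(2+ε)) with ε = 3, and the regularity condition holds (a·f(n/b) = (a/b^5)·f(n) with a/b^5 = 5^-3 < 1). Case 3: T(n) = Θ(f(n)) = Θ(n^5).

Case 3: T(n) = Θ(n^5)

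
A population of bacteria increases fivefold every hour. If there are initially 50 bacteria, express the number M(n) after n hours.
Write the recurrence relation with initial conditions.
Each hour multiplies the count by 5, so the count after n hours depends only on the count after n-1 hours: M(n) = 5 × M(n-1). The starting count gives M(0) = 50.
Unrolling n times gives the closed form M(n) = 50 × 5ⁿ.

M(n) = 5 × M(n-1), M(0) = 50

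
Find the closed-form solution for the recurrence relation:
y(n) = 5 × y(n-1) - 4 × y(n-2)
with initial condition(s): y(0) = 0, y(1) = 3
Recurrence: y(n) = 5 × y(n-1) - 4 × y(n-2), initial: y(0) = 0, y(1) = 3.
Characteristic equation: r² - 5r + 4 = 0, which factors as (r - 4)(r - 1) = 0, so r = 4, 1. General solution y(n) = A·4ⁿ + B·1ⁿ. From y(0) = 0: A + B = 0. From y(1) = 3: 4A + 1B = 3. Solving gives A = 1, B = -1.

y(n) = 4ⁿ - 1ⁿ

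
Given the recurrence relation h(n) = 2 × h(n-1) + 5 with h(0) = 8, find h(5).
Computing step by step:
h(0) = 8
h(1) = 2 × 8 + 5 = 21
h(2) = 2 × 21 + 5 = 47
h(3) = 2 × 47 + 5 = 99
h(4) = 2 × 99 + 5 = 203
h(5) = 2 × 203 + 5 = 411

411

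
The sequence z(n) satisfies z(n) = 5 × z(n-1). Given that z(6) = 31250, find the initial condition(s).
In general z(n) = 5ⁿ · z(0). At n = 6: z(0) = z(6) / 5^6 = 31250 / 15625 = 2.

z(0) = 2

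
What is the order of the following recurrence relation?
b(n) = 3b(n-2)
The order is the largest lag k for which b(n-k) appears. Here the deepest term is b(n-2), so the order is 2.

Order 2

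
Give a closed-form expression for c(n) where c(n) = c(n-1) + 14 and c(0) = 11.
Recurrence: c(n) = c(n-1) + 14, initial: c(0) = 11.
Each step adds 14, so c(n) = c(0) + 14n = 14n + 11.

c(n) = 14n + 11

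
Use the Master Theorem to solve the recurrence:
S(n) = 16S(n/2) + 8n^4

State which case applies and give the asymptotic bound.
Master Theorem template: S(n) = a·S(n/b) + f(n).
Here: a=16, b=2, f(n)=8n^4
Compute log_b(a) = log_2(16) = 4.
f(n) = 8n^4 = Θ(n^4). Case 2: S(n) = Θ(n^4 log n).

Case 2: S(n) = Θ(n^4 log n)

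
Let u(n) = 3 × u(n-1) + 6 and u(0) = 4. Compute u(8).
Computing step by step:
u(0) = 4
u(1) = 3 × 4 + 6 = 18
u(2) = 3 × 18 + 6 = 60
u(3) = 3 × 60 + 6 = 186
u(4) = 3 × 186 + 6 = 564
u(5) = 3 × 564 + 6 = 1698
u(6) = 3 × 1698 + 6 = 5100
u(7) = 3 × 5100 + 6 = 15306
u(8) = 3 × 15306 + 6 = 45924

45924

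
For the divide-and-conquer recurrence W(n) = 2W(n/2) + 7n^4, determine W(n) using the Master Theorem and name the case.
Master Theorem template: W(n) = a·W(n/b) + f(n).
Here: a=2, b=2, f(n)=7n^4
Compute log_b(a) = log_2(2) = 1.
f(n) = 7n^4 = Ω(n^(1+ε)) with ε = 3, and the regularity condition holds (a·f(n/b) = (a/b^4)·f(n) with a/b^4 = 2^-3 < 1). Case 3: W(n) = Θ(f(n)) = Θ(n^4).

Case 3: W(n) = Θ(n^4)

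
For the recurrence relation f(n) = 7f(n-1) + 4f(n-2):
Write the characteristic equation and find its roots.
Substitute f(n) = rⁿ and divide through by rⁿ⁻²: r² - 7r - 4 = 0
Discriminant: 7² + 4·4 = 65, not a perfect square, so by the quadratic formula r = (7 ± √65)/2.
General solution: f(n) = A·r₁ⁿ + B·r₂ⁿ where r₁,r₂ = (7 ± √65)/2

Characteristic: r² - 7r - 4 = 0, Roots: r = (7 ± √65)/2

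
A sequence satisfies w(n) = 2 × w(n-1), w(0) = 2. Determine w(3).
Computing step by step:
w(0) = 2
w(1) = 2 × 2 = 4
w(2) = 2 × 4 = 8
w(3) = 2 × 8 = 16

16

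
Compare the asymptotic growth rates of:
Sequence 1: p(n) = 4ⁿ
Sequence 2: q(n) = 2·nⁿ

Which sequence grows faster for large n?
Comparing growth rates:
Growth-rate hierarchy: log n ≺ any polynomial ≺ any exponential cⁿ (c>1) ≺ n! ≺ nⁿ.
super-exponential nⁿ dominates exponential base 4 asymptotically.

q(n) grows faster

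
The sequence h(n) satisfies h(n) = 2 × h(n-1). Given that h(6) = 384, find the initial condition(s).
In general h(n) = 2ⁿ · h(0). At n = 6: h(0) = h(6) / 2^6 = 384 / 64 = 6.

h(0) = 6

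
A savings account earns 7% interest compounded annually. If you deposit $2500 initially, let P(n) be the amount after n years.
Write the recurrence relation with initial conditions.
Each year the balance grows by 7%, i.e. is multiplied by 1 + 7/100 = 1.07, so P(n) = 1.07 × P(n-1). The initial deposit gives P(0) = 2500.
Unrolling gives the closed form P(n) = 2500 × (1.07)ⁿ.

P(n) = 1.07 × P(n-1), P(0) = 2500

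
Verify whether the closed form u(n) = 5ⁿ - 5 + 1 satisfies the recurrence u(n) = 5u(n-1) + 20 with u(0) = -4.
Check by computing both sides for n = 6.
From the recurrence with u(0) = -4:
  u(0) = -4, u(1) = 0, u(2) = 20, u(3) = 120, u(4) = 620, u(5) = 3120, u(6) = 15620
  so the recurrence gives u(6) = 15620.
From the proposed closed form u(n) = 5ⁿ - 5 + 1:
  u(6) = 15621.
The recurrence gives 15620 but the closed form gives 15621, so the closed form does not satisfy the recurrence.

No, the closed form is incorrect.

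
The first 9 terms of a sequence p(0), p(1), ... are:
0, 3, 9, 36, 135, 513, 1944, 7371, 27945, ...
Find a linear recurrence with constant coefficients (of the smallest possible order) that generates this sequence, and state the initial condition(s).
Look for the lowest-order linear relation among consecutive terms.
Observation: p(n) - 3·p(n-1) - (3)·p(n-2) = 0 holds for the shown terms, and no order-1 relation p(n) = α·p(n-1) + β fits.
Check at n=3: 3·9 + (3)·3 = 36. ✓

p(n) = 3p(n-1) + 3p(n-2), p(0) = 0, p(1) = 3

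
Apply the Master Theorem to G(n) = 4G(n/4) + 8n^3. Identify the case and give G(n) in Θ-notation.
Master Theorem template: G(n) = a·G(n/b) + f(n).
Here: a=4, b=4, f(n)=8n^3
Compute log_b(a) = log_4(4) = 1.
f(n) = 8n^3 = Ω(n^(1+ε)) with ε = 2, and the regularity condition holds (a·f(n/b) = (a/b^3)·f(n) with a/b^3 = 4^-2 < 1). Case 3: G(n) = Θ(f(n)) = Θ(n^3).

Case 3: G(n) = Θ(n^3)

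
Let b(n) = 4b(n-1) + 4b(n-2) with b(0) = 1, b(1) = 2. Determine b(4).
Computing the sequence terms:
1, 2, 12, 56, 272

272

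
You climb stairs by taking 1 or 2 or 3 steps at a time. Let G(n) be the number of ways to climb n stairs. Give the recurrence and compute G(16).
Condition on the size of the last step (1 to 3): before it there were n-1, …, n-3 stairs climbed, and these cases are disjoint, so G(n) = G(n-1) + G(n-2) + G(n-3) (order-3 linear recurrence).
Initial conditions by direct count (compositions of i into parts ≤ 3): G(1) = 1; G(2) = 2; G(3) = 4.
Iterating the recurrence: G(4) = 7, G(5) = 13, G(6) = 24, G(7) = 44, G(8) = 81, G(9) = 149, G(10) = 274, G(11) = 504, G(12) = 927, G(13) = 1705, G(14) = 3136, G(15) = 5768, G(16) = 10609.

G(n) = G(n-1) + G(n-2) + G(n-3), G(1) = 1, G(2) = 2, G(3) = 4; G(16) = 10609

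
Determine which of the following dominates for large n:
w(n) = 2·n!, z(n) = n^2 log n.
Comparing growth rates:
Growth-rate hierarchy: log n ≺ any polynomial ≺ any exponential cⁿ (c>1) ≺ n! ≺ nⁿ.
factorial dominates polynomial degree 2 (with log factor) asymptotically.

w(n) grows faster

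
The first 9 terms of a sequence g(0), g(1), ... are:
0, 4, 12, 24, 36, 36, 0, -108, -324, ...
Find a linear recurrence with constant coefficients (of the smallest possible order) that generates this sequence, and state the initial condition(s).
Look for the lowest-order linear relation among consecutive terms.
Observation: g(n) - 3·g(n-1) - (-3)·g(n-2) = 0 holds for the shown terms, and no order-1 relation g(n) = α·g(n-1) + β fits.
Check at n=3: 3·12 + (-3)·4 = 24. ✓

g(n) = 3g(n-1) - 3g(n-2), g(0) = 0, g(1) = 4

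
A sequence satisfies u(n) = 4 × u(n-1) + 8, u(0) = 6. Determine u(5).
Computing step by step:
u(0) = 6
u(1) = 4 × 6 + 8 = 32
u(2) = 4 × 32 + 8 = 136
u(3) = 4 × 136 + 8 = 552
u(4) = 4 × 552 + 8 = 2216
u(5) = 4 × 2216 + 8 = 8872

8872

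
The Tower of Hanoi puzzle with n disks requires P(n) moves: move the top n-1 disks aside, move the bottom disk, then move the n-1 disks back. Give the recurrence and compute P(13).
Moving n disks = move the top n-1 disks aside (P(n-1) moves) + move the largest disk (1 move) + move the n-1 disks back on top (P(n-1) moves), so P(n) = 2P(n-1) + 1, with P(1) = 1 (a single disk takes one move).
First terms: 1, 3, 7, 15, 31, 63, … — each is one less than a power of 2. Indeed P(n) + 1 = 2(P(n-1) + 1) with P(1) + 1 = 2, so P(n) + 1 = 2ⁿ and P(n) = 2ⁿ - 1.
Hence P(13) = 2^13 - 1 = 8192 - 1 = 8191.

P(n) = 2P(n-1) + 1, P(1) = 1; P(13) = 8191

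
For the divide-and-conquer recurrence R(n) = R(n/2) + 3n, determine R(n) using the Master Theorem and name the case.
Master Theorem template: R(n) = a·R(n/b) + f(n).
Here: a=1, b=2, f(n)=3n
Compute log_b(a) = log_2(1) = 0.
f(n) = 3n = Ω(n^(0+ε)) with ε = 1, and the regularity condition holds (a·f(n/b) = (a/b^1)·f(n) with a/b^1 = 2^-1 < 1). Case 3: R(n) = Θ(f(n)) = Θ(n).

Case 3: R(n) = Θ(n)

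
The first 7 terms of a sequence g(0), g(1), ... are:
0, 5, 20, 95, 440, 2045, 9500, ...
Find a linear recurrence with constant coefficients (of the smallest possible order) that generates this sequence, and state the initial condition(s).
Look for the lowest-order linear relation among consecutive terms.
Observation: g(n) - 4·g(n-1) - (3)·g(n-2) = 0 holds for the shown terms, and no order-1 relation g(n) = α·g(n-1) + β fits.
Check at n=3: 4·20 + (3)·5 = 95. ✓

g(n) = 4g(n-1) + 3g(n-2), g(0) = 0, g(1) = 5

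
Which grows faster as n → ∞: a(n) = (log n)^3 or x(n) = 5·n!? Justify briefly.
Comparing growth rates:
Growth-rate hierarchy: log n ≺ any polynomial ≺ any exponential cⁿ (c>1) ≺ n! ≺ nⁿ.
factorial dominates polylogarithmic (log n)^3 asymptotically.

x(n) grows faster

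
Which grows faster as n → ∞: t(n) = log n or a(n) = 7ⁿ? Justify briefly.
Comparing growth rates:
Growth-rate hierarchy: log n ≺ any polynomial ≺ any exponential cⁿ (c>1) ≺ n! ≺ nⁿ.
exponential base 7 dominates logarithmic asymptotically.

a(n) grows faster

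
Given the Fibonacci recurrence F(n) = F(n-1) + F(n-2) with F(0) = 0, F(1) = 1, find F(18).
Computing the sequence terms:
0, 1, 1, 2, 3, 5, 8, 13, 21, 34, 55, 89, 144, 233, 377, 610, 987, 1597, 2584

2584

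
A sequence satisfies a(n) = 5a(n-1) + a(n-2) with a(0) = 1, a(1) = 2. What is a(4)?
Computing the sequence terms:
1, 2, 11, 57, 296

296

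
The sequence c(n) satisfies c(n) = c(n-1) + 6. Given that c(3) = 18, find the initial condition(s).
c(3) = c(0) + 3·6, so c(0) = 18 - 18 = 0.

c(0) = 0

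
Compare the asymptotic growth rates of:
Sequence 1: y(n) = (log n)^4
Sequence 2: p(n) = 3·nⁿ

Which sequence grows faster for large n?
Comparing growth rates:
Growth-rate hierarchy: log n ≺ any polynomial ≺ any exponential cⁿ (c>1) ≺ n! ≺ nⁿ.
super-exponential nⁿ dominates polylogarithmic (log n)^4 asymptotically.

p(n) grows faster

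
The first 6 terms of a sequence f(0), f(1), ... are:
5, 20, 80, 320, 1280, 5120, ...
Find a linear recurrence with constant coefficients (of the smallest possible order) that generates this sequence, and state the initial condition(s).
Look for the lowest-order linear relation among consecutive terms.
Observation: each term is 4× the previous.
Check at n=2: 4·20 = 80. ✓

f(n) = 4 × f(n-1), f(0) = 5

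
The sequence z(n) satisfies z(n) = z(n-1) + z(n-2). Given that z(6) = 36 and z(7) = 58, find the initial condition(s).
Work backwards using z(k) = z(k+2) - z(k+1):
z(5) = z(7) - z(6) = 58 - 36 = 22
z(4) = z(6) - z(5) = 36 - 22 = 14
z(3) = z(5) - z(4) = 22 - 14 = 8
z(2) = z(4) - z(3) = 14 - 8 = 6
z(1) = z(3) - z(2) = 8 - 6 = 2
z(0) = z(2) - z(1) = 6 - 2 = 4

z(0) = 4, z(1) = 2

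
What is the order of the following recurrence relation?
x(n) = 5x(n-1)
The order is the largest lag k for which x(n-k) appears. Here the deepest term is x(n-1), so the order is 1.

Order 1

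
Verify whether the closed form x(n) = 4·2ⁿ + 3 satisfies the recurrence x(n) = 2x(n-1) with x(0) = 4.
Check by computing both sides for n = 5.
From the recurrence with x(0) = 4:
  x(0) = 4, x(1) = 8, x(2) = 16, x(3) = 32, x(4) = 64, x(5) = 128
  so the recurrence gives x(5) = 128.
From the proposed closed form x(n) = 4·2ⁿ + 3:
  x(5) = 131.
The recurrence gives 128 but the closed form gives 131, so the closed form does not satisfy the recurrence.

No, the closed form is incorrect.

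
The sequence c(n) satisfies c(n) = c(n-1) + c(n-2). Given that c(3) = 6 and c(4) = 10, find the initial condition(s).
Work backwards using c(k) = c(k+2) - c(k+1):
c(2) = c(4) - c(3) = 10 - 6 = 4
c(1) = c(3) - c(2) = 6 - 4 = 2
c(0) = c(2) - c(1) = 4 - 2 = 2

c(0) = 2, c(1) = 2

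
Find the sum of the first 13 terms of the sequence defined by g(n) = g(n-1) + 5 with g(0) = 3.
Computing the sequence terms: 3, 8, 13, 18, 23, 28, 33, 38, 43, 48, 53, 58, 63
Adding these values together:

429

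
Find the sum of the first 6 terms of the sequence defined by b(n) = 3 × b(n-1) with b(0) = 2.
Computing the sequence terms: 2, 6, 18, 54, 162, 486
Adding these values together:

728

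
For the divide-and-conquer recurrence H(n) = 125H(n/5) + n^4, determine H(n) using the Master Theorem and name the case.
Master Theorem template: H(n) = a·H(n/b) + f(n).
Here: a=125, b=5, f(n)=n^4
Compute log_b(a) = log_5(125) = 3.
f(n) = n^4 = Ω(n^(3+ε)) with ε = 1, and the regularity condition holds (a·f(n/b) = (a/b^4)·f(n) with a/b^4 = 5^-1 < 1). Case 3: H(n) = Θ(f(n)) = Θ(n^4).

Case 3: H(n) = Θ(n^4)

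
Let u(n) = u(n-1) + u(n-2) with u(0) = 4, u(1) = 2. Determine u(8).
Computing the sequence terms:
4, 2, 6, 8, 14, 22, 36, 58, 94

94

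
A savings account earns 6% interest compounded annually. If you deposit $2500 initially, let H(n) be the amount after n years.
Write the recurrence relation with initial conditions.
Each year the balance grows by 6%, i.e. is multiplied by 1 + 6/100 = 1.06, so H(n) = 1.06 × H(n-1). The initial deposit gives H(0) = 2500.
Unrolling gives the closed form H(n) = 2500 × (1.06)ⁿ.

H(n) = 1.06 × H(n-1), H(0) = 2500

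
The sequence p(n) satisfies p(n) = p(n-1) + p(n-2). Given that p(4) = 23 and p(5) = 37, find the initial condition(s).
Work backwards using p(k) = p(k+2) - p(k+1):
p(3) = p(5) - p(4) = 37 - 23 = 14
p(2) = p(4) - p(3) = 23 - 14 = 9
p(1) = p(3) - p(2) = 14 - 9 = 5
p(0) = p(2) - p(1) = 9 - 5 = 4

p(0) = 4, p(1) = 5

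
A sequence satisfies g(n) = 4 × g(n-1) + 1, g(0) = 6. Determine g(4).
Computing step by step:
g(0) = 6
g(1) = 4 × 6 + 1 = 25
g(2) = 4 × 25 + 1 = 101
g(3) = 4 × 101 + 1 = 405
g(4) = 4 × 405 + 1 = 1621

1621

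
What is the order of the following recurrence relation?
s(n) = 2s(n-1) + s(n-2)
The order is the largest lag k for which s(n-k) appears. Here the deepest term is s(n-2), so the order is 2.

Order 2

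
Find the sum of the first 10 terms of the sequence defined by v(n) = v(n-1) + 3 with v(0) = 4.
Computing the sequence terms: 4, 7, 10, 13, 16, 19, 22, 25, 28, 31
Adding these values together:

175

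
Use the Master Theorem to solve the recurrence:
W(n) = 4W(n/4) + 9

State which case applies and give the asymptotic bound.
Master Theorem template: W(n) = a·W(n/b) + f(n).
Here: a=4, b=4, f(n)=9
Compute log_b(a) = log_4(4) = 1.
f(n) = 9 = O(n^(1-ε)) with ε = 1. Case 1: W(n) = Θ(n^log_b(a)) = Θ(n).

Case 1: W(n) = Θ(n)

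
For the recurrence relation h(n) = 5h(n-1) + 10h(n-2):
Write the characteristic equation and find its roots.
Substitute h(n) = rⁿ and divide through by rⁿ⁻²: r² - 5r - 10 = 0
Discriminant: 5² + 4·10 = 65, not a perfect square, so by the quadratic formula r = (5 ± √65)/2.
General solution: h(n) = A·r₁ⁿ + B·r₂ⁿ where r₁,r₂ = (5 ± √65)/2

Characteristic: r² - 5r - 10 = 0, Roots: r = (5 ± √65)/2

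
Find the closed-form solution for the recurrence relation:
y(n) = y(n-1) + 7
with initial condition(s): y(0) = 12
Recurrence: y(n) = y(n-1) + 7, initial: y(0) = 12.
Each step adds 7, so y(n) = y(0) + 7n = 7n + 12.

y(n) = 7n + 12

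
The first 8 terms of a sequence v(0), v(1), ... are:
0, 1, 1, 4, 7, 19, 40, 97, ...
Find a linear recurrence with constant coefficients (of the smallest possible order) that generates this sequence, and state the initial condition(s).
Look for the lowest-order linear relation among consecutive terms.
Observation: v(n) - 1·v(n-1) - (3)·v(n-2) = 0 holds for the shown terms, and no order-1 relation v(n) = α·v(n-1) + β fits.
Check at n=3: 1·1 + (3)·1 = 4. ✓

v(n) = v(n-1) + 3v(n-2), v(0) = 0, v(1) = 1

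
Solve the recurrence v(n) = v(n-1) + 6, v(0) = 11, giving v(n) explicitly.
Recurrence: v(n) = v(n-1) + 6, initial: v(0) = 11.
Each step adds 6, so v(n) = v(0) + 6n = 6n + 11.

v(n) = 6n + 11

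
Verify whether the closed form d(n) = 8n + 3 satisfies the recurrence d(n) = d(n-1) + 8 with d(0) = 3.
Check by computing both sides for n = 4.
From the recurrence with d(0) = 3:
  d(0) = 3, d(1) = 11, d(2) = 19, d(3) = 27, d(4) = 35
  so the recurrence gives d(4) = 35.
From the proposed closed form d(n) = 8n + 3:
  d(4) = 35.
Both sides give 35 at n = 4, and the initial condition(s) match, so the closed form is consistent.

Yes, the closed form is correct.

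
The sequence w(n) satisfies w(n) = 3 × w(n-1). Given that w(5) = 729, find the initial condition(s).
In general w(n) = 3ⁿ · w(0). At n = 5: w(0) = w(5) / 3^5 = 729 / 243 = 3.

w(0) = 3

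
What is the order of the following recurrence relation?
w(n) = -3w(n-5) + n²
The order is the largest lag k for which w(n-k) appears. Here the deepest term is w(n-5) (the n² term is non-homogeneous and does not affect the order), so the order is 5.

Order 5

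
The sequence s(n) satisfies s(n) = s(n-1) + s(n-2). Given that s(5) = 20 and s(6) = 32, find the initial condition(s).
Work backwards using s(k) = s(k+2) - s(k+1):
s(4) = s(6) - s(5) = 32 - 20 = 12
s(3) = s(5) - s(4) = 20 - 12 = 8
s(2) = s(4) - s(3) = 12 - 8 = 4
s(1) = s(3) - s(2) = 8 - 4 = 4
s(0) = s(2) - s(1) = 4 - 4 = 0

s(0) = 0, s(1) = 4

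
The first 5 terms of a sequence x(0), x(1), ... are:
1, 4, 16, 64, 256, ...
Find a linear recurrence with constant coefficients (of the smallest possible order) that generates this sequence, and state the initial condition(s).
Look for the lowest-order linear relation among consecutive terms.
Observation: each term is 4× the previous.
Check at n=2: 4·4 = 16. ✓

x(n) = 4 × x(n-1), x(0) = 1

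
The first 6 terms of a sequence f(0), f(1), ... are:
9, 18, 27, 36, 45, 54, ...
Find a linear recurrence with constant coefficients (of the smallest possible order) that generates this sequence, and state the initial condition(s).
Look for the lowest-order linear relation among consecutive terms.
Observation: consecutive differences are constant (= 9).
Check at n=2: 1·18 + 9 = 27. ✓

f(n) = f(n-1) + 9, f(0) = 9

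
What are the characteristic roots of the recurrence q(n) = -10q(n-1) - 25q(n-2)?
Substitute q(n) = rⁿ and divide through by rⁿ⁻²: r² + 10r + 25 = 0
Factor: (r + 5)² = 0, so r = -5 (double root).
General solution: q(n) = (A + Bn)·(-5)ⁿ

Characteristic: r² + 10r + 25 = 0, Roots: r = -5 (double root)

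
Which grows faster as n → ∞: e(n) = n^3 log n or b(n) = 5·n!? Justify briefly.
Comparing growth rates:
Growth-rate hierarchy: log n ≺ any polynomial ≺ any exponential cⁿ (c>1) ≺ n! ≺ nⁿ.
factorial dominates polynomial degree 3 (with log factor) asymptotically.

b(n) grows faster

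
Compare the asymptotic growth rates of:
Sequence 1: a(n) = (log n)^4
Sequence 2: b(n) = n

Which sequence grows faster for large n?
Comparing growth rates:
Growth-rate hierarchy: log n ≺ any polynomial ≺ any exponential cⁿ (c>1) ≺ n! ≺ nⁿ.
polynomial degree 1 dominates polylogarithmic (log n)^4 asymptotically.

b(n) grows faster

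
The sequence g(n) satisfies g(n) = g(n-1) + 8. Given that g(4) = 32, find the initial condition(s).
g(4) = g(0) + 4·8, so g(0) = 32 - 32 = 0.

g(0) = 0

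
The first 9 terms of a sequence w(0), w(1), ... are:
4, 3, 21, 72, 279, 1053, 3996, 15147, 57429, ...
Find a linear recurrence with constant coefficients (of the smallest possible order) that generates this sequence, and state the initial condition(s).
Look for the lowest-order linear relation among consecutive terms.
Observation: w(n) - 3·w(n-1) - (3)·w(n-2) = 0 holds for the shown terms, and no order-1 relation w(n) = α·w(n-1) + β fits.
Check at n=3: 3·21 + (3)·3 = 72. ✓

w(n) = 3w(n-1) + 3w(n-2), w(0) = 4, w(1) = 3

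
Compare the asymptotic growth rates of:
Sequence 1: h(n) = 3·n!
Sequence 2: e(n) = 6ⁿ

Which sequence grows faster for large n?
Comparing growth rates:
Growth-rate hierarchy: log n ≺ any polynomial ≺ any exponential cⁿ (c>1) ≺ n! ≺ nⁿ.
factorial dominates exponential base 6 asymptotically.

h(n) grows faster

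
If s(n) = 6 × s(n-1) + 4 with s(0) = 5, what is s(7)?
Computing step by step:
s(0) = 5
s(1) = 6 × 5 + 4 = 34
s(2) = 6 × 34 + 4 = 208
s(3) = 6 × 208 + 4 = 1252
s(4) = 6 × 1252 + 4 = 7516
s(5) = 6 × 7516 + 4 = 45100
s(6) = 6 × 45100 + 4 = 270604
s(7) = 6 × 270604 + 4 = 1623628

1623628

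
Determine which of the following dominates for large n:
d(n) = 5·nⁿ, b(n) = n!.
Comparing growth rates:
Growth-rate hierarchy: log n ≺ any polynomial ≺ any exponential cⁿ (c>1) ≺ n! ≺ nⁿ.
super-exponential nⁿ dominates factorial asymptotically.

d(n) grows faster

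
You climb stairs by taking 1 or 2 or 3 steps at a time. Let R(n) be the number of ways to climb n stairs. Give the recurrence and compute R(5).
Condition on the size of the last step (1 to 3): before it there were n-1, …, n-3 stairs climbed, and these cases are disjoint, so R(n) = R(n-1) + R(n-2) + R(n-3) (order-3 linear recurrence).
Initial conditions by direct count (compositions of i into parts ≤ 3): R(1) = 1; R(2) = 2; R(3) = 4.
Iterating the recurrence: R(4) = 7, R(5) = 13.

R(n) = R(n-1) + R(n-2) + R(n-3), R(1) = 1, R(2) = 2, R(3) = 4; R(5) = 13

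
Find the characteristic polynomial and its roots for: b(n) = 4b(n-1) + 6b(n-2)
Substitute b(n) = rⁿ and divide through by rⁿ⁻²: r² - 4r - 6 = 0
Discriminant: 4² + 4·6 = 40, not a perfect square, so by the quadratic formula r = (4 ± √40)/2.
General solution: b(n) = A·r₁ⁿ + B·r₂ⁿ where r₁,r₂ = (4 ± √40)/2

Characteristic: r² - 4r - 6 = 0, Roots: r = (4 ± √40)/2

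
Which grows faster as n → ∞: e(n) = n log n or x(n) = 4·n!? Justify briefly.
Comparing growth rates:
Growth-rate hierarchy: log n ≺ any polynomial ≺ any exponential cⁿ (c>1) ≺ n! ≺ nⁿ.
factorial dominates polynomial degree 1 (with log factor) asymptotically.

x(n) grows faster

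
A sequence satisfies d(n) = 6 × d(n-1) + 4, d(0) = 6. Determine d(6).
Computing step by step:
d(0) = 6
d(1) = 6 × 6 + 4 = 40
d(2) = 6 × 40 + 4 = 244
d(3) = 6 × 244 + 4 = 1468
d(4) = 6 × 1468 + 4 = 8812
d(5) = 6 × 8812 + 4 = 52876
d(6) = 6 × 52876 + 4 = 317260

317260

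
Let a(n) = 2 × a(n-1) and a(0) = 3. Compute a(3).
Computing step by step:
a(0) = 3
a(1) = 2 × 3 = 6
a(2) = 2 × 6 = 12
a(3) = 2 × 12 = 24

24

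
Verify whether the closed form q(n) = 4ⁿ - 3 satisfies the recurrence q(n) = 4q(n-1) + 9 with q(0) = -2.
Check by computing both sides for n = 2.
From the recurrence with q(0) = -2:
  q(0) = -2, q(1) = 1, q(2) = 13
  so the recurrence gives q(2) = 13.
From the proposed closed form q(n) = 4ⁿ - 3:
  q(2) = 13.
Both sides give 13 at n = 2, and the initial condition(s) match, so the closed form is consistent.

Yes, the closed form is correct.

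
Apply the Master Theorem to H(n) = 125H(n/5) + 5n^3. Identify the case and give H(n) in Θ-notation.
Master Theorem template: H(n) = a·H(n/b) + f(n).
Here: a=125, b=5, f(n)=5n^3
Compute log_b(a) = log_5(125) = 3.
f(n) = 5n^3 = Θ(n^3). Case 2: H(n) = Θ(n^3 log n).

Case 2: H(n) = Θ(n^3 log n)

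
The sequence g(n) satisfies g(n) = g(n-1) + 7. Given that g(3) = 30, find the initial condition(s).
g(3) = g(0) + 3·7, so g(0) = 30 - 21 = 9.

g(0) = 9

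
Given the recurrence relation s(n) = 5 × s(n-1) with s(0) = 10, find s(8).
Computing step by step:
s(0) = 10
s(1) = 5 × 10 = 50
s(2) = 5 × 50 = 250
s(3) = 5 × 250 = 1250
s(4) = 5 × 1250 = 6250
s(5) = 5 × 6250 = 31250
s(6) = 5 × 31250 = 156250
s(7) = 5 × 156250 = 781250
s(8) = 5 × 781250 = 3906250

3906250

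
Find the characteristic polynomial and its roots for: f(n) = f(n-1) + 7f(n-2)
Substitute f(n) = rⁿ and divide through by rⁿ⁻²: r² - r - 7 = 0
Discriminant: 1² + 4·7 = 29, not a perfect square, so by the quadratic formula r = (1 ± √29)/2.
General solution: f(n) = A·r₁ⁿ + B·r₂ⁿ where r₁,r₂ = (1 ± √29)/2

Characteristic: r² - r - 7 = 0, Roots: r = (1 ± √29)/2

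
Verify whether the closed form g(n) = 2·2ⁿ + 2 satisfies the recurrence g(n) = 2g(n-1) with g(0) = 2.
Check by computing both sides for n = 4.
From the recurrence with g(0) = 2:
  g(0) = 2, g(1) = 4, g(2) = 8, g(3) = 16, g(4) = 32
  so the recurrence gives g(4) = 32.
From the proposed closed form g(n) = 2·2ⁿ + 2:
  g(4) = 34.
The recurrence gives 32 but the closed form gives 34, so the closed form does not satisfy the recurrence.

No, the closed form is incorrect.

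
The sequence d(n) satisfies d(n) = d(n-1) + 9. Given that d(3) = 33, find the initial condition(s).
d(3) = d(0) + 3·9, so d(0) = 33 - 27 = 6.

d(0) = 6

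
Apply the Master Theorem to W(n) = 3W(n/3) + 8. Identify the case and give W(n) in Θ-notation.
Master Theorem template: W(n) = a·W(n/b) + f(n).
Here: a=3, b=3, f(n)=8
Compute log_b(a) = log_3(3) = 1.
f(n) = 8 = O(n^(1-ε)) with ε = 1. Case 1: W(n) = Θ(n^log_b(a)) = Θ(n).

Case 1: W(n) = Θ(n)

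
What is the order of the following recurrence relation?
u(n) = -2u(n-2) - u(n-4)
The order is the largest lag k for which u(n-k) appears. Here the deepest term is u(n-4), so the order is 4.

Order 4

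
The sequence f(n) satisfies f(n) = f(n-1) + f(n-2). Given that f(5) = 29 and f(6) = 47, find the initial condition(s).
Work backwards using f(k) = f(k+2) - f(k+1):
f(4) = f(6) - f(5) = 47 - 29 = 18
f(3) = f(5) - f(4) = 29 - 18 = 11
f(2) = f(4) - f(3) = 18 - 11 = 7
f(1) = f(3) - f(2) = 11 - 7 = 4
f(0) = f(2) - f(1) = 7 - 4 = 3

f(0) = 3, f(1) = 4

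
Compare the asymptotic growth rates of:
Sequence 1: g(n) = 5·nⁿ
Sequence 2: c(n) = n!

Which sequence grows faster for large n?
Comparing growth rates:
Growth-rate hierarchy: log n ≺ any polynomial ≺ any exponential cⁿ (c>1) ≺ n! ≺ nⁿ.
super-exponential nⁿ dominates factorial asymptotically.

g(n) grows faster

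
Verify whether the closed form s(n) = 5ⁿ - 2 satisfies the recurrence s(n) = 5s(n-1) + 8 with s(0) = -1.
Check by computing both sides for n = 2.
From the recurrence with s(0) = -1:
  s(0) = -1, s(1) = 3, s(2) = 23
  so the recurrence gives s(2) = 23.
From the proposed closed form s(n) = 5ⁿ - 2:
  s(2) = 23.
Both sides give 23 at n = 2, and the initial condition(s) match, so the closed form is consistent.

Yes, the closed form is correct.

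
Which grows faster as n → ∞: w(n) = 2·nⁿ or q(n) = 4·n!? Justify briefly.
Comparing growth rates:
Growth-rate hierarchy: log n ≺ any polynomial ≺ any exponential cⁿ (c>1) ≺ n! ≺ nⁿ.
super-exponential nⁿ dominates factorial asymptotically.

w(n) grows faster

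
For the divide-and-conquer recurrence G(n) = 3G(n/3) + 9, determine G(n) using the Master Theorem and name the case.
Master Theorem template: G(n) = a·G(n/b) + f(n).
Here: a=3, b=3, f(n)=9
Compute log_b(a) = log_3(3) = 1.
f(n) = 9 = O(n^(1-ε)) with ε = 1. Case 1: G(n) = Θ(n^log_b(a)) = Θ(n).

Case 1: G(n) = Θ(n)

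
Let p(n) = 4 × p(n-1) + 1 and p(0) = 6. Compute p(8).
Computing step by step:
p(0) = 6
p(1) = 4 × 6 + 1 = 25
p(2) = 4 × 25 + 1 = 101
p(3) = 4 × 101 + 1 = 405
p(4) = 4 × 405 + 1 = 1621
p(5) = 4 × 1621 + 1 = 6485
p(6) = 4 × 6485 + 1 = 25941
p(7) = 4 × 25941 + 1 = 103765
p(8) = 4 × 103765 + 1 = 415061

415061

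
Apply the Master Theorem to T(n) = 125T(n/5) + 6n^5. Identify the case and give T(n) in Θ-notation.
Master Theorem template: T(n) = a·T(n/b) + f(n).
Here: a=125, b=5, f(n)=6n^5
Compute log_b(a) = log_5(125) = 3.
f(n) = 6n^5 = Ω(n^(3+ε)) with ε = 2, and the regularity condition holds (a·f(n/b) = (a/b^5)·f(n) with a/b^5 = 5^-2 < 1). Case 3: T(n) = Θ(f(n)) = Θ(n^5).

Case 3: T(n) = Θ(n^5)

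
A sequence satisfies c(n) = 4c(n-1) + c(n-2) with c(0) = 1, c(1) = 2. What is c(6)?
Computing the sequence terms:
1, 2, 9, 38, 161, 682, 2889

2889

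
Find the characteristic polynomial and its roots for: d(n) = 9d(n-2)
Substitute d(n) = rⁿ and divide through by rⁿ⁻²: r² - 9 = 0
Factor: (r - 3)(r + 3) = 0, so r = 3, -3.
General solution: d(n) = A·3ⁿ + B·(-3)ⁿ

Characteristic: r² - 9 = 0, Roots: r = 3, -3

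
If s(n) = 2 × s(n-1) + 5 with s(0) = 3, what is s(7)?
Computing step by step:
s(0) = 3
s(1) = 2 × 3 + 5 = 11
s(2) = 2 × 11 + 5 = 27
s(3) = 2 × 27 + 5 = 59
s(4) = 2 × 59 + 5 = 123
s(5) = 2 × 123 + 5 = 251
s(6) = 2 × 251 + 5 = 507
s(7) = 2 × 507 + 5 = 1019

1019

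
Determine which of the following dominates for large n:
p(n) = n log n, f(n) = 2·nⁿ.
Comparing growth rates:
Growth-rate hierarchy: log n ≺ any polynomial ≺ any exponential cⁿ (c>1) ≺ n! ≺ nⁿ.
super-exponential nⁿ dominates polynomial degree 1 (with log factor) asymptotically.

f(n) grows faster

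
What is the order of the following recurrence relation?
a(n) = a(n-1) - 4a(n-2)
The order is the largest lag k for which a(n-k) appears. Here the deepest term is a(n-2), so the order is 2.

Order 2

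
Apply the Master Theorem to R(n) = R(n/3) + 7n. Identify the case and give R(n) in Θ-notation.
Master Theorem template: R(n) = a·R(n/b) + f(n).
Here: a=1, b=3, f(n)=7n
Compute log_b(a) = log_3(1) = 0.
f(n) = 7n = Ω(n^(0+ε)) with ε = 1, and the regularity condition holds (a·f(n/b) = (a/b^1)·f(n) with a/b^1 = 3^-1 < 1). Case 3: R(n) = Θ(f(n)) = Θ(n).

Case 3: R(n) = Θ(n)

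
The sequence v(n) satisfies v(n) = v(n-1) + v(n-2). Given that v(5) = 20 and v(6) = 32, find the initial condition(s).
Work backwards using v(k) = v(k+2) - v(k+1):
v(4) = v(6) - v(5) = 32 - 20 = 12
v(3) = v(5) - v(4) = 20 - 12 = 8
v(2) = v(4) - v(3) = 12 - 8 = 4
v(1) = v(3) - v(2) = 8 - 4 = 4
v(0) = v(2) - v(1) = 4 - 4 = 0

v(0) = 0, v(1) = 4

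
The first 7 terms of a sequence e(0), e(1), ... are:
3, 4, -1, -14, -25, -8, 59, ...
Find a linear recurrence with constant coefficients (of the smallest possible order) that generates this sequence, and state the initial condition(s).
Look for the lowest-order linear relation among consecutive terms.
Observation: e(n) - 2·e(n-1) - (-3)·e(n-2) = 0 holds for the shown terms, and no order-1 relation e(n) = α·e(n-1) + β fits.
Check at n=3: 2·-1 + (-3)·4 = -14. ✓

e(n) = 2e(n-1) - 3e(n-2), e(0) = 3, e(1) = 4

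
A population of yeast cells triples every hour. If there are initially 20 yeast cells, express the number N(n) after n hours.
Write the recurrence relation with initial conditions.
Each hour multiplies the count by 3, so the count after n hours depends only on the count after n-1 hours: N(n) = 3 × N(n-1). The starting count gives N(0) = 20.
Unrolling n times gives the closed form N(n) = 20 × 3ⁿ.

N(n) = 3 × N(n-1), N(0) = 20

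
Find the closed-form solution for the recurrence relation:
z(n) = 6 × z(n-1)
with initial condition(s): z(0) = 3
Recurrence: z(n) = 6 × z(n-1), initial: z(0) = 3.
Each term is 6 times the previous, so this is geometric with ratio 6. After n steps: z(n) = z(0)·6ⁿ = 3·6ⁿ.

z(n) = 3·6ⁿ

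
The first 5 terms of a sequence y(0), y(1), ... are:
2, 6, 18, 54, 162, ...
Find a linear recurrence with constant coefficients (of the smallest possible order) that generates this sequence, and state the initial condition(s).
Look for the lowest-order linear relation among consecutive terms.
Observation: each term is 3× the previous.
Check at n=2: 3·6 = 18. ✓

y(n) = 3 × y(n-1), y(0) = 2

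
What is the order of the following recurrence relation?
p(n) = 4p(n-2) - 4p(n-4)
The order is the largest lag k for which p(n-k) appears. Here the deepest term is p(n-4), so the order is 4.

Order 4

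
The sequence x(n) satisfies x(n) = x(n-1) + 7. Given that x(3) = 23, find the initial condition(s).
x(3) = x(0) + 3·7, so x(0) = 23 - 21 = 2.

x(0) = 2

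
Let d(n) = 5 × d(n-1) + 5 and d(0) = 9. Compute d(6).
Computing step by step:
d(0) = 9
d(1) = 5 × 9 + 5 = 50
d(2) = 5 × 50 + 5 = 255
d(3) = 5 × 255 + 5 = 1280
d(4) = 5 × 1280 + 5 = 6405
d(5) = 5 × 6405 + 5 = 32030
d(6) = 5 × 32030 + 5 = 160155

160155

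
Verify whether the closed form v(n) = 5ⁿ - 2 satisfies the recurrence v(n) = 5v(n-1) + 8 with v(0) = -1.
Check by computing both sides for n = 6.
From the recurrence with v(0) = -1:
  v(0) = -1, v(1) = 3, v(2) = 23, v(3) = 123, v(4) = 623, v(5) = 3123, v(6) = 15623
  so the recurrence gives v(6) = 15623.
From the proposed closed form v(n) = 5ⁿ - 2:
  v(6) = 15623.
Both sides give 15623 at n = 6, and the initial condition(s) match, so the closed form is consistent.

Yes, the closed form is correct.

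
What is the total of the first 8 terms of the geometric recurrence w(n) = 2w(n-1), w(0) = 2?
Computing the sequence terms: 2, 4, 8, 16, 32, 64, 128, 256
Adding these values together:

510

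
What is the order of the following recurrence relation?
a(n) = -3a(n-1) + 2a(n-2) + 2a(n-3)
The order is the largest lag k for which a(n-k) appears. Here the deepest term is a(n-3), so the order is 3.

Order 3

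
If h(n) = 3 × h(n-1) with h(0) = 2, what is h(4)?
Computing step by step:
h(0) = 2
h(1) = 3 × 2 = 6
h(2) = 3 × 6 = 18
h(3) = 3 × 18 = 54
h(4) = 3 × 54 = 162

162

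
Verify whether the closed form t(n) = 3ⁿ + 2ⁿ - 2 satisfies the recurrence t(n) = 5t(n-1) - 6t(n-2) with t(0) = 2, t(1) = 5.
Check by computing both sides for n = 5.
From the recurrence with t(0) = 2, t(1) = 5:
  t(0) = 2, t(1) = 5, t(2) = 13, t(3) = 35, t(4) = 97, t(5) = 275
  so the recurrence gives t(5) = 275.
From the proposed closed form t(n) = 3ⁿ + 2ⁿ - 2:
  t(5) = 273.
The recurrence gives 275 but the closed form gives 273, so the closed form does not satisfy the recurrence.

No, the closed form is incorrect.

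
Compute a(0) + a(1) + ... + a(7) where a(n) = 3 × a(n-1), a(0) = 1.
Computing the sequence terms: 1, 3, 9, 27, 81, 243, 729, 2187
Adding these values together:

3280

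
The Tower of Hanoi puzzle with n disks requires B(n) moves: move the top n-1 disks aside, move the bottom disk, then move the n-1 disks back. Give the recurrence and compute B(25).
Moving n disks = move the top n-1 disks aside (B(n-1) moves) + move the largest disk (1 move) + move the n-1 disks back on top (B(n-1) moves), so B(n) = 2B(n-1) + 1, with B(1) = 1 (a single disk takes one move).
First terms: 1, 3, 7, 15, 31, 63, … — each is one less than a power of 2. Indeed B(n) + 1 = 2(B(n-1) + 1) with B(1) + 1 = 2, so B(n) + 1 = 2ⁿ and B(n) = 2ⁿ - 1.
Hence B(25) = 2^25 - 1 = 33554432 - 1 = 33554431.

B(n) = 2B(n-1) + 1, B(1) = 1; B(25) = 33554431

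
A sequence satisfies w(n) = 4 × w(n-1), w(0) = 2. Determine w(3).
Computing step by step:
w(0) = 2
w(1) = 4 × 2 = 8
w(2) = 4 × 8 = 32
w(3) = 4 × 32 = 128

128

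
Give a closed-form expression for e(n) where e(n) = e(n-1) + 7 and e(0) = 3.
Recurrence: e(n) = e(n-1) + 7, initial: e(0) = 3.
Each step adds 7, so e(n) = e(0) + 7n = 7n + 3.

e(n) = 7n + 3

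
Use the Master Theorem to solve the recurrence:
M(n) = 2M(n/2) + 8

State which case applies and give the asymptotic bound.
Master Theorem template: M(n) = a·M(n/b) + f(n).
Here: a=2, b=2, f(n)=8
Compute log_b(a) = log_2(2) = 1.
f(n) = 8 = O(n^(1-ε)) with ε = 1. Case 1: M(n) = Θ(n^log_b(a)) = Θ(n).

Case 1: M(n) = Θ(n)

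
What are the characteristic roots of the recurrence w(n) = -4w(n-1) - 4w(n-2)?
Substitute w(n) = rⁿ and divide through by rⁿ⁻²: r² + 4r + 4 = 0
Factor: (r + 2)² = 0, so r = -2 (double root).
General solution: w(n) = (A + Bn)·(-2)ⁿ

Characteristic: r² + 4r + 4 = 0, Roots: r = -2 (double root)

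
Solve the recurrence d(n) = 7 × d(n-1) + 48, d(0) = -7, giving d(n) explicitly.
Recurrence: d(n) = 7 × d(n-1) + 48, initial: d(0) = -7.
Try d(n) = A·7ⁿ + C. Substituting: A·7ⁿ + C = 7(A·7ⁿ⁻¹ + C) + 48 = A·7ⁿ + 7C + 48, so C = 7C + 48, giving C = -8. Then d(0) = A - 8 = -7 gives A = 1.

d(n) = 7ⁿ - 8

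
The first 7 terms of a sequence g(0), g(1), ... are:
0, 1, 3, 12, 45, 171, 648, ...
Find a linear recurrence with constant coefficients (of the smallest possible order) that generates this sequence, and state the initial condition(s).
Look for the lowest-order linear relation among consecutive terms.
Observation: g(n) - 3·g(n-1) - (3)·g(n-2) = 0 holds for the shown terms, and no order-1 relation g(n) = α·g(n-1) + β fits.
Check at n=3: 3·3 + (3)·1 = 12. ✓

g(n) = 3g(n-1) + 3g(n-2), g(0) = 0, g(1) = 1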